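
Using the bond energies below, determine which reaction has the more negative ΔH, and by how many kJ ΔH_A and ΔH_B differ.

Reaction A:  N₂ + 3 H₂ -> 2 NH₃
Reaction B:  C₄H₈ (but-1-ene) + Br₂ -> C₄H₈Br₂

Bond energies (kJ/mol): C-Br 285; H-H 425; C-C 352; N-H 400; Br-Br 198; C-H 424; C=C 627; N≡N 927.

Reaction A, by 101 kJ

Reaction A:
  Bonds broken (reactants):
    H-H: 3 × 425 = 1275
    N≡N: 1 × 927 = 927
    Σ(broken) = 2202 kJ
  Bonds formed (products):
    N-H: 6 × 400 = 2400
    Σ(formed) = 2400 kJ
  ΔH_A = 2202 − 2400 = −198 kJ
Reaction B:
  Bonds broken (reactants):
    Br-Br: 1 × 198 = 198
    C-C: 2 × 352 = 704
    C-H: 8 × 424 = 3392
    C=C: 1 × 627 = 627
    Σ(broken) = 4921 kJ
  Bonds formed (products):
    C-Br: 2 × 285 = 570
    C-C: 3 × 352 = 1056
    C-H: 8 × 424 = 3392
    Σ(formed) = 5018 kJ
  ΔH_B = 4921 − 5018 = −97 kJ
ΔH_A − ΔH_B = −101 kJ, so reaction A has the more negative ΔH; |ΔH_A − ΔH_B| = 101 kJ.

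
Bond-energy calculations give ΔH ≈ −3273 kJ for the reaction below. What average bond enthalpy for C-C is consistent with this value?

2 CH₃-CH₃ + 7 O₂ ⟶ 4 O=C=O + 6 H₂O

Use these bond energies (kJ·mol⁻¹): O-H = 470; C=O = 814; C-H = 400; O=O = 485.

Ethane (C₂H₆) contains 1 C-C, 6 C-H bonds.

Let D be the C-C bond energy.
Σ(broken) = 2×D + 12×400 + 7×485 = 8195 + 2D
Σ(formed) = 8×814 + 12×470 = 12152
ΔH = Σ(broken) − Σ(formed) = (8195 + 2D) − (12152) = −3957 + 2D
Setting this equal to −3273 kJ gives 2D = 684, so D = 342 kJ/mol.

D(C-C) ≈ 342 kJ/mol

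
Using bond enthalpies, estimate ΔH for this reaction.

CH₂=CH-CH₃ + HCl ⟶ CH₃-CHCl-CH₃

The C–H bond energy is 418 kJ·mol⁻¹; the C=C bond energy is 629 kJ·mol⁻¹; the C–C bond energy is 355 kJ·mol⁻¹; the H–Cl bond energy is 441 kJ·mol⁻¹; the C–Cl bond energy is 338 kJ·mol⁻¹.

Bonds broken (reactants):
  C–C: 1 × 355 = 355
  C–H: 6 × 418 = 2508
  C=C: 1 × 629 = 629
  H–Cl: 1 × 441 = 441
  Σ(broken) = 3933 kJ
Bonds formed (products):
  C–C: 2 × 355 = 710
  C–Cl: 1 × 338 = 338
  C–H: 7 × 418 = 2926
  Σ(formed) = 3974 kJ
ΔH = Σ(broken) − Σ(formed) = 3933 − 3974 = −41 kJ

ΔH ≈ −41 kJ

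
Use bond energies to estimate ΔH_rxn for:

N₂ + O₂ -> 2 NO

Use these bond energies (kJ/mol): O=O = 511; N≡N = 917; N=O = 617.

Bonds broken (reactants):
  N≡N: 1 × 917 = 917
  O=O: 1 × 511 = 511
  Σ(broken) = 1428 kJ
Bonds formed (products):
  N=O: 2 × 617 = 1234
  Σ(formed) = 1234 kJ
ΔH = Σ(broken) − Σ(formed) = 1428 − 1234 = +194 kJ

ΔH ≈ +194 kJ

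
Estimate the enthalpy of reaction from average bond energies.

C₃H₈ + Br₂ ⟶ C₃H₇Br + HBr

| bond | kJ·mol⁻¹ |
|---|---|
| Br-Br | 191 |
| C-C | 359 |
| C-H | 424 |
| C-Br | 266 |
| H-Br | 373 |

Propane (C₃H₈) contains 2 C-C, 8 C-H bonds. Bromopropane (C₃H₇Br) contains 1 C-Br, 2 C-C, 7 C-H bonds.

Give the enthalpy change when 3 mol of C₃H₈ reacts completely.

Bonds broken (reactants):
  Br-Br: 1 × 191 = 191
  C-C: 2 × 359 = 718
  C-H: 8 × 424 = 3392
  Σ(broken) = 4301 kJ
Bonds formed (products):
  C-Br: 1 × 266 = 266
  C-C: 2 × 359 = 718
  C-H: 7 × 424 = 2968
  H-Br: 1 × 373 = 373
  Σ(formed) = 4325 kJ
ΔH = Σ(broken) − Σ(formed) = 4301 − 4325 = −24 kJ
For 3× the reaction as written: 3 × (−24) = −72 kJ

ΔH = −72 kJ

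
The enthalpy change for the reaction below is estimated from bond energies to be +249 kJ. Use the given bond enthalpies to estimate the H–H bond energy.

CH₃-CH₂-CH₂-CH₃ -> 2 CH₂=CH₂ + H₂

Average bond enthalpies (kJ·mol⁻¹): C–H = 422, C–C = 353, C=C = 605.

Let D be the H–H bond energy.
Σ(broken) = 3×353 + 10×422 = 5279
Σ(formed) = 8×422 + 2×605 + 1×D = 4586 + D
ΔH = Σ(broken) − Σ(formed) = (5279) − (4586 + D) = +693 − D
Setting this equal to +249 kJ gives D = 444 kJ/mol.

D(H–H) ≈ 444 kJ/mol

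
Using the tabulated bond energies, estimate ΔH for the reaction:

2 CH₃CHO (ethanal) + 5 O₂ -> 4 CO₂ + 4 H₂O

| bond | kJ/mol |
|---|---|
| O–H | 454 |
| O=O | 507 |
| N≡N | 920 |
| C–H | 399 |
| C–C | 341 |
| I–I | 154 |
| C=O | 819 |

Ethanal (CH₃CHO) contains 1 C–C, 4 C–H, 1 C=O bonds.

ΔH ≈ −2137 kJ

Bonds broken (reactants):
  C–C: 2 × 341 = 682
  C–H: 8 × 399 = 3192
  C=O: 2 × 819 = 1638
  O=O: 5 × 507 = 2535
  Σ(broken) = 8047 kJ
Bonds formed (products):
  C=O: 8 × 819 = 6552
  O–H: 8 × 454 = 3632
  Σ(formed) = 10184 kJ
ΔH = Σ(broken) − Σ(formed) = 8047 − 10184 = −2137 kJ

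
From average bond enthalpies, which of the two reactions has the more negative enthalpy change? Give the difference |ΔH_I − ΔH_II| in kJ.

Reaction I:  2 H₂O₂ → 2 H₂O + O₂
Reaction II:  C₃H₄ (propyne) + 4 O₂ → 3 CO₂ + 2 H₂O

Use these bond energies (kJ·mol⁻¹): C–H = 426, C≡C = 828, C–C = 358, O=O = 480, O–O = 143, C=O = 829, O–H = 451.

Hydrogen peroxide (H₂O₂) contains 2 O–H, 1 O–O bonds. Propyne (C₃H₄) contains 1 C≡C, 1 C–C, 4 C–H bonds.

Reaction II, by 1774 kJ

Reaction I:
  Bonds broken (reactants):
    O–H: 4 × 451 = 1804
    O–O: 2 × 143 = 286
    Σ(broken) = 2090 kJ
  Bonds formed (products):
    O–H: 4 × 451 = 1804
    O=O: 1 × 480 = 480
    Σ(formed) = 2284 kJ
  ΔH_I = 2090 − 2284 = −194 kJ
Reaction II:
  Bonds broken (reactants):
    C≡C: 1 × 828 = 828
    C–C: 1 × 358 = 358
    C–H: 4 × 426 = 1704
    O=O: 4 × 480 = 1920
    Σ(broken) = 4810 kJ
  Bonds formed (products):
    C=O: 6 × 829 = 4974
    O–H: 4 × 451 = 1804
    Σ(formed) = 6778 kJ
  ΔH_II = 4810 − 6778 = −1968 kJ
ΔH_I − ΔH_II = +1774 kJ, so reaction II has the more negative ΔH; |ΔH_I − ΔH_II| = 1774 kJ.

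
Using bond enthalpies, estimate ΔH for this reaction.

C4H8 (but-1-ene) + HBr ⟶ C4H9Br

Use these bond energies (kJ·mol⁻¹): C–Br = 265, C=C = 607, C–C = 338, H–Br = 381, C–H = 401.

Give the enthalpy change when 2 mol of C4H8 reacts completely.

ΔH = −32 kJ

Bonds broken (reactants):
  C–C: 2 × 338 = 676
  C–H: 8 × 401 = 3208
  C=C: 1 × 607 = 607
  H–Br: 1 × 381 = 381
  Σ(broken) = 4872 kJ
Bonds formed (products):
  C–Br: 1 × 265 = 265
  C–C: 3 × 338 = 1014
  C–H: 9 × 401 = 3609
  Σ(formed) = 4888 kJ
ΔH = Σ(broken) − Σ(formed) = 4872 − 4888 = −16 kJ
For 2× the reaction as written: 2 × (−16) = −32 kJ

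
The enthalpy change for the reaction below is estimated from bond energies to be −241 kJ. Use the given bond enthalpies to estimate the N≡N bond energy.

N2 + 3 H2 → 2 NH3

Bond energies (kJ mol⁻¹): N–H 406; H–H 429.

Let D be the N≡N bond energy.
Σ(broken) = 3×429 + 1×D = 1287 + D
Σ(formed) = 6×406 = 2436
ΔH = Σ(broken) − Σ(formed) = (1287 + D) − (2436) = −1149 + D
Setting this equal to −241 kJ gives D = 908 kJ/mol.

D(N≡N) ≈ 908 kJ/mol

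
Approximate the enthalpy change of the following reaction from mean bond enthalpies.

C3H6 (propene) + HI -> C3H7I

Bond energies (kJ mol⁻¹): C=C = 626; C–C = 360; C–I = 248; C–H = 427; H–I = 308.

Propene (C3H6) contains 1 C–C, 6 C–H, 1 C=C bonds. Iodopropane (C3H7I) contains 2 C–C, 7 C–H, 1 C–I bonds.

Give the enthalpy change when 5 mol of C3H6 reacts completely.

ΔH = −505 kJ

Bonds broken (reactants):
  C–C: 1 × 360 = 360
  C–H: 6 × 427 = 2562
  C=C: 1 × 626 = 626
  H–I: 1 × 308 = 308
  Σ(broken) = 3856 kJ
Bonds formed (products):
  C–C: 2 × 360 = 720
  C–H: 7 × 427 = 2989
  C–I: 1 × 248 = 248
  Σ(formed) = 3957 kJ
ΔH = Σ(broken) − Σ(formed) = 3856 − 3957 = −101 kJ
For 5× the reaction as written: 5 × (−101) = −505 kJ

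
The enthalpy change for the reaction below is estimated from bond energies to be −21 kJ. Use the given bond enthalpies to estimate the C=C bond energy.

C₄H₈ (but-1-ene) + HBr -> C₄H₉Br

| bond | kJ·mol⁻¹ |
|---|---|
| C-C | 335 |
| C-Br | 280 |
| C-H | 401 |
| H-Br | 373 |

D(C=C) ≈ 622 kJ/mol

Let D be the C=C bond energy.
Σ(broken) = 2×335 + 8×401 + 1×D + 1×373 = 4251 + D
Σ(formed) = 1×280 + 3×335 + 9×401 = 4894
ΔH = Σ(broken) − Σ(formed) = (4251 + D) − (4894) = −643 + D
Setting this equal to −21 kJ gives D = 622 kJ/mol.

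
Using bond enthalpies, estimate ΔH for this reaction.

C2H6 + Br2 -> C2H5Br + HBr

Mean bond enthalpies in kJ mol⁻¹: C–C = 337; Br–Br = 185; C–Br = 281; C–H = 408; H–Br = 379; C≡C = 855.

ΔH ≈ −67 kJ

Bonds broken (reactants):
  Br–Br: 1 × 185 = 185
  C–C: 1 × 337 = 337
  C–H: 6 × 408 = 2448
  Σ(broken) = 2970 kJ
Bonds formed (products):
  C–Br: 1 × 281 = 281
  C–C: 1 × 337 = 337
  C–H: 5 × 408 = 2040
  H–Br: 1 × 379 = 379
  Σ(formed) = 3037 kJ
ΔH = Σ(broken) − Σ(formed) = 2970 − 3037 = −67 kJ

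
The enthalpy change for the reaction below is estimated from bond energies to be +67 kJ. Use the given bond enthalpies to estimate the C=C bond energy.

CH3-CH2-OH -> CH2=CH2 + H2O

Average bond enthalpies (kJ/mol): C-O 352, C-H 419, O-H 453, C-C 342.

D(C=C) ≈ 593 kJ/mol

Let D be the C=C bond energy.
Σ(broken) = 1×342 + 5×419 + 1×352 + 1×453 = 3242
Σ(formed) = 4×419 + 1×D + 2×453 = 2582 + D
ΔH = Σ(broken) − Σ(formed) = (3242) − (2582 + D) = +660 − D
Setting this equal to +67 kJ gives D = 593 kJ/mol.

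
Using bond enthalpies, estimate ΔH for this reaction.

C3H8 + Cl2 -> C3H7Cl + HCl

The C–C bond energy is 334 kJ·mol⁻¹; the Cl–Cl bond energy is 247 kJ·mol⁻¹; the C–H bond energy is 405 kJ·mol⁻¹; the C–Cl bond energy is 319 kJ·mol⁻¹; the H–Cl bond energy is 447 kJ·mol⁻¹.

ΔH ≈ −114 kJ

Bonds broken (reactants):
  C–C: 2 × 334 = 668
  C–H: 8 × 405 = 3240
  Cl–Cl: 1 × 247 = 247
  Σ(broken) = 4155 kJ
Bonds formed (products):
  C–C: 2 × 334 = 668
  C–Cl: 1 × 319 = 319
  C–H: 7 × 405 = 2835
  H–Cl: 1 × 447 = 447
  Σ(formed) = 4269 kJ
ΔH = Σ(broken) − Σ(formed) = 4155 − 4269 = −114 kJ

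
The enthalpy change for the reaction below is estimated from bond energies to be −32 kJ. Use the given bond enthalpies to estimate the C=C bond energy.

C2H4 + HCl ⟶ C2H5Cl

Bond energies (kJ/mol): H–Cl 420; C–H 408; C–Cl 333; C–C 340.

D(C=C) ≈ 629 kJ/mol

Let D be the C=C bond energy.
Σ(broken) = 4×408 + 1×D + 1×420 = 2052 + D
Σ(formed) = 1×340 + 1×333 + 5×408 = 2713
ΔH = Σ(broken) − Σ(formed) = (2052 + D) − (2713) = −661 + D
Setting this equal to −32 kJ gives D = 629 kJ/mol.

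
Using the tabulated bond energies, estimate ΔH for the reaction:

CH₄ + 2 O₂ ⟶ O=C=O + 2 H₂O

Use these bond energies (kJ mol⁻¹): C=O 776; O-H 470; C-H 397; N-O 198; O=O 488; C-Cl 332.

Bonds broken (reactants):
  C-H: 4 × 397 = 1588
  O=O: 2 × 488 = 976
  Σ(broken) = 2564 kJ
Bonds formed (products):
  C=O: 2 × 776 = 1552
  O-H: 4 × 470 = 1880
  Σ(formed) = 3432 kJ
ΔH = Σ(broken) − Σ(formed) = 2564 − 3432 = −868 kJ

ΔH ≈ −868 kJ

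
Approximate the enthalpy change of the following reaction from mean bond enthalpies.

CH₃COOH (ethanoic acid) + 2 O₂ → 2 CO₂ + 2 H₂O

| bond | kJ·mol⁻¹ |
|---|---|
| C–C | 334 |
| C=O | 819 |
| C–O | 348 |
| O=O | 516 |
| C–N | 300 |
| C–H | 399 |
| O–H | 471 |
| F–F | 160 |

Bonds broken (reactants):
  C–C: 1 × 334 = 334
  C–H: 3 × 399 = 1197
  C–O: 1 × 348 = 348
  C=O: 1 × 819 = 819
  O–H: 1 × 471 = 471
  O=O: 2 × 516 = 1032
  Σ(broken) = 4201 kJ
Bonds formed (products):
  C=O: 4 × 819 = 3276
  O–H: 4 × 471 = 1884
  Σ(formed) = 5160 kJ
ΔH = Σ(broken) − Σ(formed) = 4201 − 5160 = −959 kJ

ΔH ≈ −959 kJ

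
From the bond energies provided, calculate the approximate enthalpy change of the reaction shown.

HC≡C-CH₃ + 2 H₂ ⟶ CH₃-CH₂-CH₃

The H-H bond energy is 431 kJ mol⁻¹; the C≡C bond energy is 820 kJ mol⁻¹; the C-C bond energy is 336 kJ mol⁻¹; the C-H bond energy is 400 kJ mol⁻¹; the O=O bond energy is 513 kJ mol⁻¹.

Bonds broken (reactants):
  C≡C: 1 × 820 = 820
  C-C: 1 × 336 = 336
  C-H: 4 × 400 = 1600
  H-H: 2 × 431 = 862
  Σ(broken) = 3618 kJ
Bonds formed (products):
  C-C: 2 × 336 = 672
  C-H: 8 × 400 = 3200
  Σ(formed) = 3872 kJ
ΔH = Σ(broken) − Σ(formed) = 3618 − 3872 = −254 kJ

ΔH ≈ −254 kJ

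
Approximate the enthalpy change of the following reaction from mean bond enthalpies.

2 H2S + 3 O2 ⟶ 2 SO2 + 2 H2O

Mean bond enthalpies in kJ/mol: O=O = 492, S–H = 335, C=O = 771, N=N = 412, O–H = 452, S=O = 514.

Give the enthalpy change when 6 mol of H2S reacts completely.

ΔH = −3144 kJ

Bonds broken (reactants):
  O=O: 3 × 492 = 1476
  S–H: 4 × 335 = 1340
  Σ(broken) = 2816 kJ
Bonds formed (products):
  O–H: 4 × 452 = 1808
  S=O: 4 × 514 = 2056
  Σ(formed) = 3864 kJ
ΔH = Σ(broken) − Σ(formed) = 2816 − 3864 = −1048 kJ
For 3× the reaction as written: 3 × (−1048) = −3144 kJ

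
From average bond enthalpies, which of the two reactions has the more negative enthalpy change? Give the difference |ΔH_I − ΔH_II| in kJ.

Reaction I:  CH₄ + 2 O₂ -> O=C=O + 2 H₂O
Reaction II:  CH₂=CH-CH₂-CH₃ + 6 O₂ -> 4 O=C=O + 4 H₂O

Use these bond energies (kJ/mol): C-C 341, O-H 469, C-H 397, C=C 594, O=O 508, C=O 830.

Reaction II, by 1960 kJ

Reaction I:
  Bonds broken (reactants):
    C-H: 4 × 397 = 1588
    O=O: 2 × 508 = 1016
    Σ(broken) = 2604 kJ
  Bonds formed (products):
    C=O: 2 × 830 = 1660
    O-H: 4 × 469 = 1876
    Σ(formed) = 3536 kJ
  ΔH_I = 2604 − 3536 = −932 kJ
Reaction II:
  Bonds broken (reactants):
    C-C: 2 × 341 = 682
    C-H: 8 × 397 = 3176
    C=C: 1 × 594 = 594
    O=O: 6 × 508 = 3048
    Σ(broken) = 7500 kJ
  Bonds formed (products):
    C=O: 8 × 830 = 6640
    O-H: 8 × 469 = 3752
    Σ(formed) = 10392 kJ
  ΔH_II = 7500 − 10392 = −2892 kJ
ΔH_I − ΔH_II = +1960 kJ, so reaction II has the more negative ΔH; |ΔH_I − ΔH_II| = 1960 kJ.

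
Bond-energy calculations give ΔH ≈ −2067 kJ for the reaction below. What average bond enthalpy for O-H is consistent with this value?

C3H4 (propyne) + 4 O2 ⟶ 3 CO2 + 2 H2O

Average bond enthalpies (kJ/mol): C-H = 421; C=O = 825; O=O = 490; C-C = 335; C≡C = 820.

D(O-H) ≈ 479 kJ/mol

Let D be the O-H bond energy.
Σ(broken) = 1×820 + 1×335 + 4×421 + 4×490 = 4799
Σ(formed) = 6×825 + 4×D = 4950 + 4D
ΔH = Σ(broken) − Σ(formed) = (4799) − (4950 + 4D) = −151 − 4D
Setting this equal to −2067 kJ gives 4D = 1916, so D = 479 kJ/mol.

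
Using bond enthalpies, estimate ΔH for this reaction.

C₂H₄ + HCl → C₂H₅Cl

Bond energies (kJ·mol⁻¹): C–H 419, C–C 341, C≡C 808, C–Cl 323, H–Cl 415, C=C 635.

ΔH ≈ −33 kJ

Bonds broken (reactants):
  C–H: 4 × 419 = 1676
  C=C: 1 × 635 = 635
  H–Cl: 1 × 415 = 415
  Σ(broken) = 2726 kJ
Bonds formed (products):
  C–C: 1 × 341 = 341
  C–Cl: 1 × 323 = 323
  C–H: 5 × 419 = 2095
  Σ(formed) = 2759 kJ
ΔH = Σ(broken) − Σ(formed) = 2726 − 2759 = −33 kJ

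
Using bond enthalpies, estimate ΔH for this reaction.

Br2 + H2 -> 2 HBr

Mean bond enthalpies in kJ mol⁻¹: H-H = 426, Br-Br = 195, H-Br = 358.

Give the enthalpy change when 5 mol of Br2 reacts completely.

Bonds broken (reactants):
  Br-Br: 1 × 195 = 195
  H-H: 1 × 426 = 426
  Σ(broken) = 621 kJ
Bonds formed (products):
  H-Br: 2 × 358 = 716
  Σ(formed) = 716 kJ
ΔH = Σ(broken) − Σ(formed) = 621 − 716 = −95 kJ
For 5× the reaction as written: 5 × (−95) = −475 kJ

ΔH = −475 kJ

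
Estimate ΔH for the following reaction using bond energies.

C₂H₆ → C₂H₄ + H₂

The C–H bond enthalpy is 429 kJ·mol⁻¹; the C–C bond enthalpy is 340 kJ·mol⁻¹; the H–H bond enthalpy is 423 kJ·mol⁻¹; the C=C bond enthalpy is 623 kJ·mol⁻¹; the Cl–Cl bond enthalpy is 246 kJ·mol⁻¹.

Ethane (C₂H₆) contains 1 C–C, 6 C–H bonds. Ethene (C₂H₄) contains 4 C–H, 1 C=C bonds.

Bonds broken (reactants):
  C–C: 1 × 340 = 340
  C–H: 6 × 429 = 2574
  Σ(broken) = 2914 kJ
Bonds formed (products):
  C–H: 4 × 429 = 1716
  C=C: 1 × 623 = 623
  H–H: 1 × 423 = 423
  Σ(formed) = 2762 kJ
ΔH = Σ(broken) − Σ(formed) = 2914 − 2762 = +152 kJ

ΔH ≈ +152 kJ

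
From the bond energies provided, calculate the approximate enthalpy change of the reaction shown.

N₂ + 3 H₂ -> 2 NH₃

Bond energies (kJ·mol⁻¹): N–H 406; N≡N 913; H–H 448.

Bonds broken (reactants):
  H–H: 3 × 448 = 1344
  N≡N: 1 × 913 = 913
  Σ(broken) = 2257 kJ
Bonds formed (products):
  N–H: 6 × 406 = 2436
  Σ(formed) = 2436 kJ
ΔH = Σ(broken) − Σ(formed) = 2257 − 2436 = −179 kJ

ΔH ≈ −179 kJ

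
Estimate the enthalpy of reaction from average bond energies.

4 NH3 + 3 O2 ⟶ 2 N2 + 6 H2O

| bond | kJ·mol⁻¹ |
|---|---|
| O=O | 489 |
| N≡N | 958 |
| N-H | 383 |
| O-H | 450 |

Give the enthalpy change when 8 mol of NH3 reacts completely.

Bonds broken (reactants):
  N-H: 12 × 383 = 4596
  O=O: 3 × 489 = 1467
  Σ(broken) = 6063 kJ
Bonds formed (products):
  N≡N: 2 × 958 = 1916
  O-H: 12 × 450 = 5400
  Σ(formed) = 7316 kJ
ΔH = Σ(broken) − Σ(formed) = 6063 − 7316 = −1253 kJ
For 2× the reaction as written: 2 × (−1253) = −2506 kJ

ΔH = −2506 kJ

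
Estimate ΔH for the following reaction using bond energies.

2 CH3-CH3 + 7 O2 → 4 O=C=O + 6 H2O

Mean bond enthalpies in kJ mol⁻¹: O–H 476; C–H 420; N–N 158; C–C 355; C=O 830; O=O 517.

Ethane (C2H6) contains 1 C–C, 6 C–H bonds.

Bonds broken (reactants):
  C–C: 2 × 355 = 710
  C–H: 12 × 420 = 5040
  O=O: 7 × 517 = 3619
  Σ(broken) = 9369 kJ
Bonds formed (products):
  C=O: 8 × 830 = 6640
  O–H: 12 × 476 = 5712
  Σ(formed) = 12352 kJ
ΔH = Σ(broken) − Σ(formed) = 9369 − 12352 = −2983 kJ

ΔH ≈ −2983 kJ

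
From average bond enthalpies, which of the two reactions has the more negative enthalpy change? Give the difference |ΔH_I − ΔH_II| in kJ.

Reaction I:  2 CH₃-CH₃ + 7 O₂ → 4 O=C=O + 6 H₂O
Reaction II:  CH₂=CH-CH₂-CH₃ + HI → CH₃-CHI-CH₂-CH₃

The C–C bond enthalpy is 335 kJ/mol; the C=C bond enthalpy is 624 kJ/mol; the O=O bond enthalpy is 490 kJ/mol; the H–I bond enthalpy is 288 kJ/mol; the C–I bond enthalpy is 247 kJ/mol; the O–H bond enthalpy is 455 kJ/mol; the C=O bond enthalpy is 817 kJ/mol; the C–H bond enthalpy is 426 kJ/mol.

Reaction I:
  Bonds broken (reactants):
    C–C: 2 × 335 = 670
    C–H: 12 × 426 = 5112
    O=O: 7 × 490 = 3430
    Σ(broken) = 9212 kJ
  Bonds formed (products):
    C=O: 8 × 817 = 6536
    O–H: 12 × 455 = 5460
    Σ(formed) = 11996 kJ
  ΔH_I = 9212 − 11996 = −2784 kJ
Reaction II:
  Bonds broken (reactants):
    C–C: 2 × 335 = 670
    C–H: 8 × 426 = 3408
    C=C: 1 × 624 = 624
    H–I: 1 × 288 = 288
    Σ(broken) = 4990 kJ
  Bonds formed (products):
    C–C: 3 × 335 = 1005
    C–H: 9 × 426 = 3834
    C–I: 1 × 247 = 247
    Σ(formed) = 5086 kJ
  ΔH_II = 4990 − 5086 = −96 kJ
ΔH_I − ΔH_II = −2688 kJ, so reaction I has the more negative ΔH; |ΔH_I − ΔH_II| = 2688 kJ.

Reaction I, by 2688 kJ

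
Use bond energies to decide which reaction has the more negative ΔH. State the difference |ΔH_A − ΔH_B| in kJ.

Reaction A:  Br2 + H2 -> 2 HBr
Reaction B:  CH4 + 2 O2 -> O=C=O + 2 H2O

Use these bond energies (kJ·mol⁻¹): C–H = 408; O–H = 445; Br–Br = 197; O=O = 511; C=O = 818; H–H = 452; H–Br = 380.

Reaction A:
  Bonds broken (reactants):
    Br–Br: 1 × 197 = 197
    H–H: 1 × 452 = 452
    Σ(broken) = 649 kJ
  Bonds formed (products):
    H–Br: 2 × 380 = 760
    Σ(formed) = 760 kJ
  ΔH_A = 649 − 760 = −111 kJ
Reaction B:
  Bonds broken (reactants):
    C–H: 4 × 408 = 1632
    O=O: 2 × 511 = 1022
    Σ(broken) = 2654 kJ
  Bonds formed (products):
    C=O: 2 × 818 = 1636
    O–H: 4 × 445 = 1780
    Σ(formed) = 3416 kJ
  ΔH_B = 2654 − 3416 = −762 kJ
ΔH_A − ΔH_B = +651 kJ, so reaction B has the more negative ΔH; |ΔH_A − ΔH_B| = 651 kJ.

Reaction B, by 651 kJ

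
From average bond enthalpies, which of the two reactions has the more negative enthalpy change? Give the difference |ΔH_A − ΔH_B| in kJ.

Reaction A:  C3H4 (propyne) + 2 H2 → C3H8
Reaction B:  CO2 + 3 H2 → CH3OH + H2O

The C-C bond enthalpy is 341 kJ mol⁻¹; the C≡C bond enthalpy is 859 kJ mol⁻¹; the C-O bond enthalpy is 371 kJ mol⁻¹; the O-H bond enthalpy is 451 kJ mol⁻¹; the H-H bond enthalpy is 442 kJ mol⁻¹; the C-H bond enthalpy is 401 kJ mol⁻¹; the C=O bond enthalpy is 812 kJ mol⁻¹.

Reaction A, by 225 kJ

Reaction A:
  Bonds broken (reactants):
    C≡C: 1 × 859 = 859
    C-C: 1 × 341 = 341
    C-H: 4 × 401 = 1604
    H-H: 2 × 442 = 884
    Σ(broken) = 3688 kJ
  Bonds formed (products):
    C-C: 2 × 341 = 682
    C-H: 8 × 401 = 3208
    Σ(formed) = 3890 kJ
  ΔH_A = 3688 − 3890 = −202 kJ
Reaction B:
  Bonds broken (reactants):
    C=O: 2 × 812 = 1624
    H-H: 3 × 442 = 1326
    Σ(broken) = 2950 kJ
  Bonds formed (products):
    C-H: 3 × 401 = 1203
    C-O: 1 × 371 = 371
    O-H: 3 × 451 = 1353
    Σ(formed) = 2927 kJ
  ΔH_B = 2950 − 2927 = +23 kJ
ΔH_A − ΔH_B = −225 kJ, so reaction A has the more negative ΔH; |ΔH_A − ΔH_B| = 225 kJ.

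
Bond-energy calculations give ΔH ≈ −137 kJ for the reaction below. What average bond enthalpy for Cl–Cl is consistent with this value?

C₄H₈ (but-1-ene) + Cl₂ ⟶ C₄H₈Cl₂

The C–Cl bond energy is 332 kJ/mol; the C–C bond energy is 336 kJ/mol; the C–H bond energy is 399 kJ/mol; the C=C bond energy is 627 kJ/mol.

Let D be the Cl–Cl bond energy.
Σ(broken) = 2×336 + 8×399 + 1×627 + 1×D = 4491 + D
Σ(formed) = 3×336 + 2×332 + 8×399 = 4864
ΔH = Σ(broken) − Σ(formed) = (4491 + D) − (4864) = −373 + D
Setting this equal to −137 kJ gives D = 236 kJ/mol.

D(Cl–Cl) ≈ 236 kJ/mol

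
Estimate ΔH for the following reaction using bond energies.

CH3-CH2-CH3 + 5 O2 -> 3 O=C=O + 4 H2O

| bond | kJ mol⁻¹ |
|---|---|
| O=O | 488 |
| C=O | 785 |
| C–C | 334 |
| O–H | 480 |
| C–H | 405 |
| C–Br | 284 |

ΔH ≈ −2202 kJ

Bonds broken (reactants):
  C–C: 2 × 334 = 668
  C–H: 8 × 405 = 3240
  O=O: 5 × 488 = 2440
  Σ(broken) = 6348 kJ
Bonds formed (products):
  C=O: 6 × 785 = 4710
  O–H: 8 × 480 = 3840
  Σ(formed) = 8550 kJ
ΔH = Σ(broken) − Σ(formed) = 6348 − 8550 = −2202 kJ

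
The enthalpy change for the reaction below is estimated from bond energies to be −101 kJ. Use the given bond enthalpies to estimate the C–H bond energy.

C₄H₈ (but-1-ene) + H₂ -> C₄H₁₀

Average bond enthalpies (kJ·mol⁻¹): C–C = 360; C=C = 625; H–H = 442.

D(C–H) ≈ 404 kJ/mol

Let D be the C–H bond energy.
Σ(broken) = 2×360 + 8×D + 1×625 + 1×442 = 1787 + 8D
Σ(formed) = 3×360 + 10×D = 1080 + 10D
ΔH = Σ(broken) − Σ(formed) = (1787 + 8D) − (1080 + 10D) = +707 − 2D
Setting this equal to −101 kJ gives 2D = 808, so D = 404 kJ/mol.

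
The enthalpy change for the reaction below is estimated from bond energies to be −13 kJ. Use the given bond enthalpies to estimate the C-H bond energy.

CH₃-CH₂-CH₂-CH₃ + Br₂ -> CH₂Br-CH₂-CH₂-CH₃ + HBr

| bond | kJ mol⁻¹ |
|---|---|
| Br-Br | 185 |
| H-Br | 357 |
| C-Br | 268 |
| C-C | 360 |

D(C-H) ≈ 427 kJ/mol

Let D be the C-H bond energy.
Σ(broken) = 1×185 + 3×360 + 10×D = 1265 + 10D
Σ(formed) = 1×268 + 3×360 + 9×D + 1×357 = 1705 + 9D
ΔH = Σ(broken) − Σ(formed) = (1265 + 10D) − (1705 + 9D) = −440 + D
Setting this equal to −13 kJ gives D = 427 kJ/mol.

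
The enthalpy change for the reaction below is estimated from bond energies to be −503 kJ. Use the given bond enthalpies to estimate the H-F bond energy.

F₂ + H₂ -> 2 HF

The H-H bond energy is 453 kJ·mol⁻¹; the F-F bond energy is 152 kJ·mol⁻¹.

Let D be the H-F bond energy.
Σ(broken) = 1×152 + 1×453 = 605
Σ(formed) = 2×D = 2D
ΔH = Σ(broken) − Σ(formed) = (605) − (2D) = +605 − 2D
Setting this equal to −503 kJ gives 2D = 1108, so D = 554 kJ/mol.

D(H-F) ≈ 554 kJ/mol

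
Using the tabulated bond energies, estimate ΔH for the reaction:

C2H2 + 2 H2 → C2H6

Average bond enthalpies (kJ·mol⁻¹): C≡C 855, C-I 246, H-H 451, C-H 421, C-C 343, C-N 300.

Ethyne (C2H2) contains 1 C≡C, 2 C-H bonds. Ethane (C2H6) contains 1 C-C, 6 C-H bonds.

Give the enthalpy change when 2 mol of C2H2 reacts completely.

ΔH = −540 kJ

Bonds broken (reactants):
  C≡C: 1 × 855 = 855
  C-H: 2 × 421 = 842
  H-H: 2 × 451 = 902
  Σ(broken) = 2599 kJ
Bonds formed (products):
  C-C: 1 × 343 = 343
  C-H: 6 × 421 = 2526
  Σ(formed) = 2869 kJ
ΔH = Σ(broken) − Σ(formed) = 2599 − 2869 = −270 kJ
For 2× the reaction as written: 2 × (−270) = −540 kJ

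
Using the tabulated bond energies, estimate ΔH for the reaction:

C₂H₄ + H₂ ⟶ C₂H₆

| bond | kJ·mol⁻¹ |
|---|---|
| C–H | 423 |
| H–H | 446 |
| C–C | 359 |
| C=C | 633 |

Bonds broken (reactants):
  C–H: 4 × 423 = 1692
  C=C: 1 × 633 = 633
  H–H: 1 × 446 = 446
  Σ(broken) = 2771 kJ
Bonds formed (products):
  C–C: 1 × 359 = 359
  C–H: 6 × 423 = 2538
  Σ(formed) = 2897 kJ
ΔH = Σ(broken) − Σ(formed) = 2771 − 2897 = −126 kJ

ΔH ≈ −126 kJ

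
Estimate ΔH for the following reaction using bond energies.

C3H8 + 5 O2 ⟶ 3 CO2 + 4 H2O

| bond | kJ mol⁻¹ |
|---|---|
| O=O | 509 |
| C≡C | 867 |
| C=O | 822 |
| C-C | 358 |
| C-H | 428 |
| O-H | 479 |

Bonds broken (reactants):
  C-C: 2 × 358 = 716
  C-H: 8 × 428 = 3424
  O=O: 5 × 509 = 2545
  Σ(broken) = 6685 kJ
Bonds formed (products):
  C=O: 6 × 822 = 4932
  O-H: 8 × 479 = 3832
  Σ(formed) = 8764 kJ
ΔH = Σ(broken) − Σ(formed) = 6685 − 8764 = −2079 kJ

ΔH ≈ −2079 kJ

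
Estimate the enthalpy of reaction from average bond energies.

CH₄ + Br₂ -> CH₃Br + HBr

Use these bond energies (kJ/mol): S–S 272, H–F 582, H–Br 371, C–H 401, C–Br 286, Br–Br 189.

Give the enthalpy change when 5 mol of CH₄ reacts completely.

ΔH = −335 kJ

Bonds broken (reactants):
  Br–Br: 1 × 189 = 189
  C–H: 4 × 401 = 1604
  Σ(broken) = 1793 kJ
Bonds formed (products):
  C–Br: 1 × 286 = 286
  C–H: 3 × 401 = 1203
  H–Br: 1 × 371 = 371
  Σ(formed) = 1860 kJ
ΔH = Σ(broken) − Σ(formed) = 1793 − 1860 = −67 kJ
For 5× the reaction as written: 5 × (−67) = −335 kJ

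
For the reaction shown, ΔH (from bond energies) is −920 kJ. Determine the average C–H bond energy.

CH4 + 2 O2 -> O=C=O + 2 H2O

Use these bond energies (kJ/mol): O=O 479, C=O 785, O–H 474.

D(C–H) ≈ 397 kJ/mol

Let D be the C–H bond energy.
Σ(broken) = 4×D + 2×479 = 958 + 4D
Σ(formed) = 2×785 + 4×474 = 3466
ΔH = Σ(broken) − Σ(formed) = (958 + 4D) − (3466) = −2508 + 4D
Setting this equal to −920 kJ gives 4D = 1588, so D = 397 kJ/mol.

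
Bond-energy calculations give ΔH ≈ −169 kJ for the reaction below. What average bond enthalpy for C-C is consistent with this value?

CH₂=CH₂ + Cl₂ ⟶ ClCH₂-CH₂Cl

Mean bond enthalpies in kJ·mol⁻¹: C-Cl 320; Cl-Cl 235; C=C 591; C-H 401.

Let D be the C-C bond energy.
Σ(broken) = 4×401 + 1×591 + 1×235 = 2430
Σ(formed) = 1×D + 2×320 + 4×401 = 2244 + D
ΔH = Σ(broken) − Σ(formed) = (2430) − (2244 + D) = +186 − D
Setting this equal to −169 kJ gives D = 355 kJ/mol.

D(C-C) ≈ 355 kJ/mol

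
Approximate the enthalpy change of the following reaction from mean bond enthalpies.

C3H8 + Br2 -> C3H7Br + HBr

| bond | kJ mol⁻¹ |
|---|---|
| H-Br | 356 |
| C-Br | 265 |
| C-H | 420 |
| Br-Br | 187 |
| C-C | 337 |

Bonds broken (reactants):
  Br-Br: 1 × 187 = 187
  C-C: 2 × 337 = 674
  C-H: 8 × 420 = 3360
  Σ(broken) = 4221 kJ
Bonds formed (products):
  C-Br: 1 × 265 = 265
  C-C: 2 × 337 = 674
  C-H: 7 × 420 = 2940
  H-Br: 1 × 356 = 356
  Σ(formed) = 4235 kJ
ΔH = Σ(broken) − Σ(formed) = 4221 − 4235 = −14 kJ

ΔH ≈ −14 kJ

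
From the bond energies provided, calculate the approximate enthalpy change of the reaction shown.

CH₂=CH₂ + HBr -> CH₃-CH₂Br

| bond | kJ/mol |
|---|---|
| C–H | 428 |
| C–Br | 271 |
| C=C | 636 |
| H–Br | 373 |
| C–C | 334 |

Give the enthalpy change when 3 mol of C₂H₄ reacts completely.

ΔH = −72 kJ

Bonds broken (reactants):
  C–H: 4 × 428 = 1712
  C=C: 1 × 636 = 636
  H–Br: 1 × 373 = 373
  Σ(broken) = 2721 kJ
Bonds formed (products):
  C–Br: 1 × 271 = 271
  C–C: 1 × 334 = 334
  C–H: 5 × 428 = 2140
  Σ(formed) = 2745 kJ
ΔH = Σ(broken) − Σ(formed) = 2721 − 2745 = −24 kJ
For 3× the reaction as written: 3 × (−24) = −72 kJ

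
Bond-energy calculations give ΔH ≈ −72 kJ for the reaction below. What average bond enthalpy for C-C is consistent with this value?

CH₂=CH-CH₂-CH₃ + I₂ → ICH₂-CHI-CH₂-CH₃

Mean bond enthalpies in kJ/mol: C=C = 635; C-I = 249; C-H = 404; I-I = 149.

D(C-C) ≈ 358 kJ/mol

Let D be the C-C bond energy.
Σ(broken) = 2×D + 8×404 + 1×635 + 1×149 = 4016 + 2D
Σ(formed) = 3×D + 8×404 + 2×249 = 3730 + 3D
ΔH = Σ(broken) − Σ(formed) = (4016 + 2D) − (3730 + 3D) = +286 − D
Setting this equal to −72 kJ gives D = 358 kJ/mol.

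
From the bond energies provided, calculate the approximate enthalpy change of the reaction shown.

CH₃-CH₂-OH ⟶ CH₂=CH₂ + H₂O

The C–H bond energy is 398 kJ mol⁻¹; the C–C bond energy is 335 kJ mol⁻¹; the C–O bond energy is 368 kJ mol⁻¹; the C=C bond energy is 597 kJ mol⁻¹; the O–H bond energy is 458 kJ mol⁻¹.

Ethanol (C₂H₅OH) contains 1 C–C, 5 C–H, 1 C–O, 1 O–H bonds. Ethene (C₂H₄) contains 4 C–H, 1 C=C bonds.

Bonds broken (reactants):
  C–C: 1 × 335 = 335
  C–H: 5 × 398 = 1990
  C–O: 1 × 368 = 368
  O–H: 1 × 458 = 458
  Σ(broken) = 3151 kJ
Bonds formed (products):
  C–H: 4 × 398 = 1592
  C=C: 1 × 597 = 597
  O–H: 2 × 458 = 916
  Σ(formed) = 3105 kJ
ΔH = Σ(broken) − Σ(formed) = 3151 − 3105 = +46 kJ

ΔH ≈ +46 kJ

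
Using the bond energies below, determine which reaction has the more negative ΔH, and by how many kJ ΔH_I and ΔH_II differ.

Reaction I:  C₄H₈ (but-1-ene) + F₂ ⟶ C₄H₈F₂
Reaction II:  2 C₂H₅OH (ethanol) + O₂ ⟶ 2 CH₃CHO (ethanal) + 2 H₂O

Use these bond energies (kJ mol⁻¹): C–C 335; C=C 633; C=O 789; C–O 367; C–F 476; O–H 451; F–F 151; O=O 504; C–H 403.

Reaction I, by 67 kJ

Reaction I:
  Bonds broken (reactants):
    C–C: 2 × 335 = 670
    C–H: 8 × 403 = 3224
    C=C: 1 × 633 = 633
    F–F: 1 × 151 = 151
    Σ(broken) = 4678 kJ
  Bonds formed (products):
    C–C: 3 × 335 = 1005
    C–F: 2 × 476 = 952
    C–H: 8 × 403 = 3224
    Σ(formed) = 5181 kJ
  ΔH_I = 4678 − 5181 = −503 kJ
Reaction II:
  Bonds broken (reactants):
    C–C: 2 × 335 = 670
    C–H: 10 × 403 = 4030
    C–O: 2 × 367 = 734
    O–H: 2 × 451 = 902
    O=O: 1 × 504 = 504
    Σ(broken) = 6840 kJ
  Bonds formed (products):
    C–C: 2 × 335 = 670
    C–H: 8 × 403 = 3224
    C=O: 2 × 789 = 1578
    O–H: 4 × 451 = 1804
    Σ(formed) = 7276 kJ
  ΔH_II = 6840 − 7276 = −436 kJ
ΔH_I − ΔH_II = −67 kJ, so reaction I has the more negative ΔH; |ΔH_I − ΔH_II| = 67 kJ.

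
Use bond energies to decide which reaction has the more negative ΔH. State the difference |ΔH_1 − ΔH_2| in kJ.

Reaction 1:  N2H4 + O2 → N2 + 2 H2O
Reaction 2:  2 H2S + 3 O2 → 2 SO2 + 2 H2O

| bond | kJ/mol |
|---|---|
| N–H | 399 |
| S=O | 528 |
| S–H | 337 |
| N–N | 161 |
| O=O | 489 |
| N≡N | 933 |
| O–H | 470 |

Reaction 1:
  Bonds broken (reactants):
    N–H: 4 × 399 = 1596
    N–N: 1 × 161 = 161
    O=O: 1 × 489 = 489
    Σ(broken) = 2246 kJ
  Bonds formed (products):
    N≡N: 1 × 933 = 933
    O–H: 4 × 470 = 1880
    Σ(formed) = 2813 kJ
  ΔH_1 = 2246 − 2813 = −567 kJ
Reaction 2:
  Bonds broken (reactants):
    O=O: 3 × 489 = 1467
    S–H: 4 × 337 = 1348
    Σ(broken) = 2815 kJ
  Bonds formed (products):
    O–H: 4 × 470 = 1880
    S=O: 4 × 528 = 2112
    Σ(formed) = 3992 kJ
  ΔH_2 = 2815 − 3992 = −1177 kJ
ΔH_1 − ΔH_2 = +610 kJ, so reaction 2 has the more negative ΔH; |ΔH_1 − ΔH_2| = 610 kJ.

Reaction 2, by 610 kJ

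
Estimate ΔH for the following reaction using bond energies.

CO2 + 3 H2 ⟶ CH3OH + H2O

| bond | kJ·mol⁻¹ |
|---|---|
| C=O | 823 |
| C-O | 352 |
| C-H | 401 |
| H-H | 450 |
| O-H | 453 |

Bonds broken (reactants):
  C=O: 2 × 823 = 1646
  H-H: 3 × 450 = 1350
  Σ(broken) = 2996 kJ
Bonds formed (products):
  C-H: 3 × 401 = 1203
  C-O: 1 × 352 = 352
  O-H: 3 × 453 = 1359
  Σ(formed) = 2914 kJ
ΔH = Σ(broken) − Σ(formed) = 2996 − 2914 = +82 kJ

ΔH ≈ +82 kJ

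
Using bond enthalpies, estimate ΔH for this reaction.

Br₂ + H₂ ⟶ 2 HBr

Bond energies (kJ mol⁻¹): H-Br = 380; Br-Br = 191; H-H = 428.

Bonds broken (reactants):
  Br-Br: 1 × 191 = 191
  H-H: 1 × 428 = 428
  Σ(broken) = 619 kJ
Bonds formed (products):
  H-Br: 2 × 380 = 760
  Σ(formed) = 760 kJ
ΔH = Σ(broken) − Σ(formed) = 619 − 760 = −141 kJ

ΔH ≈ −141 kJ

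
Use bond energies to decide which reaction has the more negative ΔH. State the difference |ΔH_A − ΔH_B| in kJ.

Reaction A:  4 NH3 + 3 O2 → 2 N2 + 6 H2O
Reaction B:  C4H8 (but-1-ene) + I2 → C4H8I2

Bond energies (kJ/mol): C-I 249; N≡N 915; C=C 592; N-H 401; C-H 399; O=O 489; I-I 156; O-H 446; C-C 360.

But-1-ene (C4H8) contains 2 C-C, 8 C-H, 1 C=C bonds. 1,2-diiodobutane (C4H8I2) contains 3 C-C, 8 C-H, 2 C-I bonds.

Reaction A:
  Bonds broken (reactants):
    N-H: 12 × 401 = 4812
    O=O: 3 × 489 = 1467
    Σ(broken) = 6279 kJ
  Bonds formed (products):
    N≡N: 2 × 915 = 1830
    O-H: 12 × 446 = 5352
    Σ(formed) = 7182 kJ
  ΔH_A = 6279 − 7182 = −903 kJ
Reaction B:
  Bonds broken (reactants):
    C-C: 2 × 360 = 720
    C-H: 8 × 399 = 3192
    C=C: 1 × 592 = 592
    I-I: 1 × 156 = 156
    Σ(broken) = 4660 kJ
  Bonds formed (products):
    C-C: 3 × 360 = 1080
    C-H: 8 × 399 = 3192
    C-I: 2 × 249 = 498
    Σ(formed) = 4770 kJ
  ΔH_B = 4660 − 4770 = −110 kJ
ΔH_A − ΔH_B = −793 kJ, so reaction A has the more negative ΔH; |ΔH_A − ΔH_B| = 793 kJ.

Reaction A, by 793 kJ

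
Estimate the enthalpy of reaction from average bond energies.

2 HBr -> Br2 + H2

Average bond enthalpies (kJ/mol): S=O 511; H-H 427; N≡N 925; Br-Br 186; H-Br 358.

Bonds broken (reactants):
  H-Br: 2 × 358 = 716
  Σ(broken) = 716 kJ
Bonds formed (products):
  Br-Br: 1 × 186 = 186
  H-H: 1 × 427 = 427
  Σ(formed) = 613 kJ
ΔH = Σ(broken) − Σ(formed) = 716 − 613 = +103 kJ

ΔH ≈ +103 kJ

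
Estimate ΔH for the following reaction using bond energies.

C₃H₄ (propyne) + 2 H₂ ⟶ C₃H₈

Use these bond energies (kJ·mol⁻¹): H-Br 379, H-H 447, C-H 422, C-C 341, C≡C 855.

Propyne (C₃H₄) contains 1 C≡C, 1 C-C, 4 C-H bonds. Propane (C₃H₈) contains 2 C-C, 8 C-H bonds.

Bonds broken (reactants):
  C≡C: 1 × 855 = 855
  C-C: 1 × 341 = 341
  C-H: 4 × 422 = 1688
  H-H: 2 × 447 = 894
  Σ(broken) = 3778 kJ
Bonds formed (products):
  C-C: 2 × 341 = 682
  C-H: 8 × 422 = 3376
  Σ(formed) = 4058 kJ
ΔH = Σ(broken) − Σ(formed) = 3778 − 4058 = −280 kJ

ΔH ≈ −280 kJ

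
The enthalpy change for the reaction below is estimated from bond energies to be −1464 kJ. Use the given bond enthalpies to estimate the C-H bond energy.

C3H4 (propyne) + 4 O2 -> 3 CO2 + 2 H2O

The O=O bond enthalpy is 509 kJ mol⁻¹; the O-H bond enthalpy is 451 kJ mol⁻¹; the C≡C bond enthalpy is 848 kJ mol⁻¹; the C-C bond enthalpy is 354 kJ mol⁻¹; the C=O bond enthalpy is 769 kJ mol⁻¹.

D(C-H) ≈ 429 kJ/mol

Let D be the C-H bond energy.
Σ(broken) = 1×848 + 1×354 + 4×D + 4×509 = 3238 + 4D
Σ(formed) = 6×769 + 4×451 = 6418
ΔH = Σ(broken) − Σ(formed) = (3238 + 4D) − (6418) = −3180 + 4D
Setting this equal to −1464 kJ gives 4D = 1716, so D = 429 kJ/mol.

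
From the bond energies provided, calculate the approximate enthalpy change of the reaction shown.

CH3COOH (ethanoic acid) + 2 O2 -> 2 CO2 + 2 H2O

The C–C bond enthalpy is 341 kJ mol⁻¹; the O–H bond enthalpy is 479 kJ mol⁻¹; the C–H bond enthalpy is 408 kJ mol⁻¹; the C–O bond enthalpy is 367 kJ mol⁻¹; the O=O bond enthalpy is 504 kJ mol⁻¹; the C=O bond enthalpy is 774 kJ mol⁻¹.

Bonds broken (reactants):
  C–C: 1 × 341 = 341
  C–H: 3 × 408 = 1224
  C–O: 1 × 367 = 367
  C=O: 1 × 774 = 774
  O–H: 1 × 479 = 479
  O=O: 2 × 504 = 1008
  Σ(broken) = 4193 kJ
Bonds formed (products):
  C=O: 4 × 774 = 3096
  O–H: 4 × 479 = 1916
  Σ(formed) = 5012 kJ
ΔH = Σ(broken) − Σ(formed) = 4193 − 5012 = −819 kJ

ΔH ≈ −819 kJ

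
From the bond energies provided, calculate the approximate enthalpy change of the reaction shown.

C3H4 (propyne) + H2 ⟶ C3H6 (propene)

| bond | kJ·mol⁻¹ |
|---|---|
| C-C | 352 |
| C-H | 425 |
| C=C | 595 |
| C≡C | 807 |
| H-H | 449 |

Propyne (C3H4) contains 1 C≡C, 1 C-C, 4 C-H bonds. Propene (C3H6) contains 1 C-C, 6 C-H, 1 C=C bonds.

ΔH ≈ −189 kJ

Bonds broken (reactants):
  C≡C: 1 × 807 = 807
  C-C: 1 × 352 = 352
  C-H: 4 × 425 = 1700
  H-H: 1 × 449 = 449
  Σ(broken) = 3308 kJ
Bonds formed (products):
  C-C: 1 × 352 = 352
  C-H: 6 × 425 = 2550
  C=C: 1 × 595 = 595
  Σ(formed) = 3497 kJ
ΔH = Σ(broken) − Σ(formed) = 3308 − 3497 = −189 kJ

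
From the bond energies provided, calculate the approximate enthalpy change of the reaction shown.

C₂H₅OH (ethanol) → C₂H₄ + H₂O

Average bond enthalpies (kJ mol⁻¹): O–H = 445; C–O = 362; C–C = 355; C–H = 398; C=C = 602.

Bonds broken (reactants):
  C–C: 1 × 355 = 355
  C–H: 5 × 398 = 1990
  C–O: 1 × 362 = 362
  O–H: 1 × 445 = 445
  Σ(broken) = 3152 kJ
Bonds formed (products):
  C–H: 4 × 398 = 1592
  C=C: 1 × 602 = 602
  O–H: 2 × 445 = 890
  Σ(formed) = 3084 kJ
ΔH = Σ(broken) − Σ(formed) = 3152 − 3084 = +68 kJ

ΔH ≈ +68 kJ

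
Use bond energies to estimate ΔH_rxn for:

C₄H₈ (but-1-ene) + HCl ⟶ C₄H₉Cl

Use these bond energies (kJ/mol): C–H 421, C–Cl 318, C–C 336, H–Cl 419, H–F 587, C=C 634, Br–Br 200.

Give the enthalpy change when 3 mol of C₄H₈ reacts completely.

ΔH = −66 kJ

Bonds broken (reactants):
  C–C: 2 × 336 = 672
  C–H: 8 × 421 = 3368
  C=C: 1 × 634 = 634
  H–Cl: 1 × 419 = 419
  Σ(broken) = 5093 kJ
Bonds formed (products):
  C–C: 3 × 336 = 1008
  C–Cl: 1 × 318 = 318
  C–H: 9 × 421 = 3789
  Σ(formed) = 5115 kJ
ΔH = Σ(broken) − Σ(formed) = 5093 − 5115 = −22 kJ
For 3× the reaction as written: 3 × (−22) = −66 kJ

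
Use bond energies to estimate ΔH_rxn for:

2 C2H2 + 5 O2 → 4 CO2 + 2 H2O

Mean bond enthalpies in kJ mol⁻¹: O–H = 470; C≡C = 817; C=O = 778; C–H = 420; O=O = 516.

ΔH ≈ −2210 kJ

Bonds broken (reactants):
  C≡C: 2 × 817 = 1634
  C–H: 4 × 420 = 1680
  O=O: 5 × 516 = 2580
  Σ(broken) = 5894 kJ
Bonds formed (products):
  C=O: 8 × 778 = 6224
  O–H: 4 × 470 = 1880
  Σ(formed) = 8104 kJ
ΔH = Σ(broken) − Σ(formed) = 5894 − 8104 = −2210 kJ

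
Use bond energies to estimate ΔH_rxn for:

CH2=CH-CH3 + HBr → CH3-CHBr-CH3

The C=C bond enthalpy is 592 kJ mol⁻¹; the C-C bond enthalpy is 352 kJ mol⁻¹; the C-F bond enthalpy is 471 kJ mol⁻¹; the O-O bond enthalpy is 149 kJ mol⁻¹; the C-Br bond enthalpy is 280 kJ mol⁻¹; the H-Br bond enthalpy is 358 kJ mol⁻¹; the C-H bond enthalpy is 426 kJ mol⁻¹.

ΔH ≈ −108 kJ

Bonds broken (reactants):
  C-C: 1 × 352 = 352
  C-H: 6 × 426 = 2556
  C=C: 1 × 592 = 592
  H-Br: 1 × 358 = 358
  Σ(broken) = 3858 kJ
Bonds formed (products):
  C-Br: 1 × 280 = 280
  C-C: 2 × 352 = 704
  C-H: 7 × 426 = 2982
  Σ(formed) = 3966 kJ
ΔH = Σ(broken) − Σ(formed) = 3858 − 3966 = −108 kJ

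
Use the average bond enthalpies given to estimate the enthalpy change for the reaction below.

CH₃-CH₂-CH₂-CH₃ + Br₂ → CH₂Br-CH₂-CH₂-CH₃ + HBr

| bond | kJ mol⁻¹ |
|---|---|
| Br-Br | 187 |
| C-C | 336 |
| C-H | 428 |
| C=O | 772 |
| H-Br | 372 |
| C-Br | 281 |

Bonds broken (reactants):
  Br-Br: 1 × 187 = 187
  C-C: 3 × 336 = 1008
  C-H: 10 × 428 = 4280
  Σ(broken) = 5475 kJ
Bonds formed (products):
  C-Br: 1 × 281 = 281
  C-C: 3 × 336 = 1008
  C-H: 9 × 428 = 3852
  H-Br: 1 × 372 = 372
  Σ(formed) = 5513 kJ
ΔH = Σ(broken) − Σ(formed) = 5475 − 5513 = −38 kJ

ΔH ≈ −38 kJ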